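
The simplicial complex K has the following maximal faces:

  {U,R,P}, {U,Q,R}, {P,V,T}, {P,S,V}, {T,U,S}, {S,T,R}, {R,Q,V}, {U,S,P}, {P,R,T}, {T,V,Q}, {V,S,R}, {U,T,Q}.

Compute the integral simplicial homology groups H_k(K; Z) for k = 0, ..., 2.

H_0 = Z,  H_1 = Z/2Z,  H_2 = 0.

Order the vertices as P < Q < R < S < T < U < V. Listing each simplex with vertices in this order, K has dimension 2 with simplices:

  0-simplices (7): P, Q, R, S, T, U, V
  1-simplices (18): PR, PS, PT, PU, PV, QR, QT, QU, QV, RS, RT, RU, RV, ST, SU, SV, TU, TV
  2-simplices (12): PRT, PRU, PSU, PSV, PTV, QRU, QRV, QTU, QTV, RST, RSV, STU

giving chain groups C_0 ≅ Z^7, C_1 ≅ Z^18, C_2 ≅ Z^12.

∂_1: C_1 → C_0 is given by ∂[p,q] = [q] − [p]. For instance
  ∂QT = T − Q.
The resulting 7×18 matrix has rank 6, and its Smith normal form has invariant factors (1,1,1,1,1,1).

The boundary map ∂_2: C_2 → C_1 maps a triangle to the signed sum of its edges. For instance
  ∂PSU = SU − PU + PS,
  ∂QRV = RV − QV + QR.
The resulting 18×12 matrix has rank 12, and its Smith normal form has invariant factors (1,1,1,1,1,1,1,1,1,1,1,2).

Computing H_k = (kernel of ∂_k) / (image of ∂_{k+1}):

  H_0: rank C_0 − rank ∂_1 = 7 − 6 = 1, and the invariant factors of ∂_1 are all 1, so H_0 ≅ Z.
  H_1: rank ker ∂_1 − rank ∂_2 = (18 − 6) − 12 = 0, and ∂_2 has invariant factor 2 > 1, so H_1 ≅ Z/2Z.
  H_2: rank ker ∂_2 − rank ∂_3 = (12 − 12) − 0 = 0, and there is no ∂_3, so H_2 ≅ 0.

(K is a triangulation of the real projective plane RP^2.)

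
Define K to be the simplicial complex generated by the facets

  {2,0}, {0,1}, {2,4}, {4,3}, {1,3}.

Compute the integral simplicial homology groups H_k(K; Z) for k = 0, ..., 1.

Order the vertices as 0 < 1 < 2 < 3 < 4. Listing each simplex with vertices in this order, K has dimension 1 with simplices:

  0-simplices (5): [0], [1], [2], [3], [4]
  1-simplices (5): [0,1], [0,2], [1,3], [2,4], [3,4]

so the chain groups are C_0 ≅ Z^5, C_1 ≅ Z^5.

The boundary map ∂_1: C_1 → C_0 maps an edge to its endpoints' difference, ∂[p,q] = q − p. For instance
  ∂[2,4] = [4] − [2].
This gives a 5×5 integer matrix of rank 4; reducing to Smith normal form yields diagonal entries (1,1,1,1).

Now H_k = ker ∂_k / im ∂_{k+1}, so:

  H_0: rank C_0 − rank ∂_1 = 5 − 4 = 1, and the invariant factors of ∂_1 are all 1, so H_0 ≅ Z.
  H_1: rank ker ∂_1 − rank ∂_2 = (5 − 4) − 0 = 1, and there is no ∂_2, so H_1 ≅ Z.

H_0 = Z,  H_1 = Z.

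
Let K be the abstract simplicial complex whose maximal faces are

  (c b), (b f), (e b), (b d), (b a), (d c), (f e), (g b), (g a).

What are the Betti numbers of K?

Order the vertices as a < b < c < d < e < f < g. Listing each simplex with vertices in this order, K has dimension 1 with simplices:

  0-simplices (7): a, b, c, d, e, f, g
  1-simplices (9): ab, ag, bc, bd, be, bf, bg, cd, ef

Hence C_0 ≅ Z^7, C_1 ≅ Z^9.

∂_1: C_1 → C_0 is given by ∂[p,q] = [q] − [p]. For instance
  ∂ef = f − e.
The resulting 7×9 matrix has rank 6, and its Smith normal form has invariant factors (1,1,1,1,1,1).

Reading off H_k = ker ∂_k / im ∂_{k+1}:

  H_0: rank C_0 − rank ∂_1 = 7 − 6 = 1, and the invariant factors of ∂_1 are all 1, so H_0 = Z.
  H_1: rank ker ∂_1 − rank ∂_2 = (9 − 6) − 0 = 3, and there is no ∂_2, so H_1 = Z^3.

As a check, the Euler characteristic is 7 − 9 = -2, which agrees with 1 − 3 = -2.
(K is a triangulation of a wedge of 3 circles.)

Hence the Betti numbers are b_0 = 1, b_1 = 3.

b_0 = 1, b_1 = 3.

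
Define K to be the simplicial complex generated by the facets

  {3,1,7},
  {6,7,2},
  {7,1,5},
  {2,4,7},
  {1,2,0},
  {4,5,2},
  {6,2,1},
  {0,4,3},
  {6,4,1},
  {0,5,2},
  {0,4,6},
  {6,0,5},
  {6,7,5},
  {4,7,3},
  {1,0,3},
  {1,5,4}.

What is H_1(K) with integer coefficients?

H_1 = Z^2.

Take the total order 0 < 1 < 2 < 3 < 4 < 5 < 6 < 7 on the vertex set. Then K (dimension 2) consists of the simplices:

  0-simplices (8): [0], [1], [2], [3], [4], [5], [6], [7]
  1-simplices (24): (24 of them)
  2-simplices (16): [0,1,2], [0,1,3], [0,2,5], [0,3,4], [0,4,6], [0,5,6], [1,2,6], [1,3,7], [1,4,5], [1,4,6], [1,5,7], [2,4,5], [2,4,7], [2,6,7], [3,4,7], [5,6,7]

so the chain groups are C_0 ≅ Z^8, C_1 ≅ Z^24, C_2 ≅ Z^16.

The boundary map ∂_1: C_1 → C_0 sends each edge [p,q] (with p < q) to q − p.
The resulting 8×24 matrix has rank 7, and its Smith normal form has invariant factors (1,1,1,1,1,1,1).

∂_2: C_2 → C_1 maps a triangle to the signed sum of its edges. For instance
  ∂[2,6,7] = [6,7] − [2,7] + [2,6],
  ∂[3,4,7] = [4,7] − [3,7] + [3,4].
The 24×16 boundary matrix has rank 15 and Smith normal form diag(1,1,1,1,1,1,1,1,1,1,1,1,1,1,1).

Reading off H_k = ker ∂_k / im ∂_{k+1}:

  H_1: rank ker ∂_1 − rank ∂_2 = (24 − 7) − 15 = 2, and the invariant factors of ∂_2 are all 1, so H_1 = Z^2.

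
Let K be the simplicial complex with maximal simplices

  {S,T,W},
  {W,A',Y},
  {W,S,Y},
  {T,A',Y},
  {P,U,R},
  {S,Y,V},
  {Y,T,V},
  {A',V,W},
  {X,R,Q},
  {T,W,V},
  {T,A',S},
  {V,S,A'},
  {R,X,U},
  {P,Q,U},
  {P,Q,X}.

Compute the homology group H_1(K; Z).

Take the total order P < Q < R < S < T < U < V < W < X < Y < A' on the vertex set. Then K (dimension 2) consists of the simplices:

  0-simplices (11): [P], [Q], [R], [S], [T], [U], [V], [W], [X], [Y], [A']
  1-simplices (25): (25 of them)
  2-simplices (15): [P,Q,U], [P,Q,X], [P,R,U], [Q,R,X], [R,U,X], [S,T,W], [S,T,A'], [S,V,Y], [S,V,A'], [S,W,Y], [T,V,W], [T,V,Y], [T,Y,A'], [V,W,A'], [W,Y,A']

giving chain groups C_0 ≅ Z^11, C_1 ≅ Z^25, C_2 ≅ Z^15.

∂_1: C_1 → C_0 maps an edge to its endpoints' difference, ∂[p,q] = q − p. For instance
  ∂[S,V] = [V] − [S].
The 11×25 boundary matrix has rank 9 and Smith normal form diag(1,1,1,1,1,1,1,1,1).

The boundary map ∂_2: C_2 → C_1 sends each 2-simplex [p,q,r] to [q,r] − [p,r] + [p,q]. For instance
  ∂[T,V,Y] = [V,Y] − [T,Y] + [T,V],
  ∂[V,W,A'] = [W,A'] − [V,A'] + [V,W].
This gives a 25×15 integer matrix of rank 15; reducing to Smith normal form yields diagonal entries (1,1,1,1,1,1,1,1,1,1,1,1,1,1,2).

Reading off H_k = ker ∂_k / im ∂_{k+1}:

  H_1: rank ker ∂_1 − rank ∂_2 = (25 − 9) − 15 = 1, and ∂_2 has invariant factor 2 > 1, so H_1 = Z ⊕ Z/2Z.

(K is a triangulation of the disjoint union of the real projective plane RP^2 and the Möbius band.)

H_1 ≅ Z ⊕ Z/2Z.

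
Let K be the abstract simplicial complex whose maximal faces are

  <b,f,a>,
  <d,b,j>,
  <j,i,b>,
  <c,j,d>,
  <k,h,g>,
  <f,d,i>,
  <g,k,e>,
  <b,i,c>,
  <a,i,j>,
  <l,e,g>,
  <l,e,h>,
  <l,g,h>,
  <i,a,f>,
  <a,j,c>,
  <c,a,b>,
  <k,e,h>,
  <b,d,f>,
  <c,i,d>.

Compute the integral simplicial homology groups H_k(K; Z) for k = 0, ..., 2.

Take the total order a < b < c < d < e < f < g < h < i < j < k < l on the vertex set. Then K (dimension 2) consists of the simplices:

  0-simplices (12): a, b, c, d, e, f, g, h, i, j, k, l
  1-simplices (27): ab, ac, af, ai, aj, bc, bd, bf, bi, bj, cd, ci, cj, df, di, dj, eg, eh, ek, el, fi, gh, gk, gl, hk, hl, ij
  2-simplices (18): abc, abf, acj, afi, aij, bci, bdf, bdj, bij, cdi, cdj, dfi, egk, egl, ehk, ehl, ghk, ghl

Hence C_0 ≅ Z^12, C_1 ≅ Z^27, C_2 ≅ Z^18.

The boundary map ∂_1: C_1 → C_0 maps an edge to its endpoints' difference, ∂[p,q] = q − p. For instance
  ∂hk = k − h.
This gives a 12×27 integer matrix of rank 10; reducing to Smith normal form yields diagonal entries (1,1,1,1,1,1,1,1,1,1).

Boundary ∂_2: C_2 → C_1 acts by ∂[p,q,r] = [q,r] − [p,r] + [p,q]. For instance
  ∂ghl = hl − gl + gh,
  ∂ehk = hk − ek + eh.
The resulting 27×18 matrix has rank 17, and its Smith normal form has invariant factors (1,1,1,1,1,1,1,1,1,1,1,1,1,1,1,1,2).

From H_k ≅ ker(∂_k) / im(∂_{k+1}) we obtain:

  H_0: rank C_0 − rank ∂_1 = 12 − 10 = 2, and the invariant factors of ∂_1 are all 1, so H_0 ≅ Z^2.
  H_1: rank ker ∂_1 − rank ∂_2 = (27 − 10) − 17 = 0, and ∂_2 has invariant factor 2 > 1, so H_1 ≅ Z/2.
  H_2: rank ker ∂_2 − rank ∂_3 = (18 − 17) − 0 = 1, and there is no ∂_3, so H_2 ≅ Z.

(K is a triangulation of the disjoint union of the real projective plane RP^2 and the 2-sphere S^2.)

H_0 = Z^2,  H_1 = Z/2,  H_2 = Z.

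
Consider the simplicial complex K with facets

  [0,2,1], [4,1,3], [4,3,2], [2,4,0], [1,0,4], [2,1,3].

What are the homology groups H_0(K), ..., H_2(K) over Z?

Take the total order 0 < 1 < 2 < 3 < 4 on the vertex set. Then K (dimension 2) consists of the simplices:

  0-simplices (5): [0], [1], [2], [3], [4]
  1-simplices (9): [0,1], [0,2], [0,4], [1,2], [1,3], [1,4], [2,3], [2,4], [3,4]
  2-simplices (6): [0,1,2], [0,1,4], [0,2,4], [1,2,3], [1,3,4], [2,3,4]

Hence C_0 ≅ Z^5, C_1 ≅ Z^9, C_2 ≅ Z^6.

The boundary map ∂_1: C_1 → C_0 maps an edge to its endpoints' difference, ∂[p,q] = q − p. For instance
  ∂[3,4] = [4] − [3].
The resulting 5×9 matrix has rank 4, and its Smith normal form has invariant factors (1,1,1,1).

The boundary map ∂_2: C_2 → C_1 maps a triangle to the signed sum of its edges. For instance
  ∂[1,2,3] = [2,3] − [1,3] + [1,2],
  ∂[0,1,4] = [1,4] − [0,4] + [0,1].
As a 9×6 matrix over Z this has rank 5, with invariant factors (1,1,1,1,1).

Now H_k = ker ∂_k / im ∂_{k+1}, so:

  H_0: rank C_0 − rank ∂_1 = 5 − 4 = 1, and the invariant factors of ∂_1 are all 1, so H_0 ≅ Z.
  H_1: rank ker ∂_1 − rank ∂_2 = (9 − 4) − 5 = 0, and the invariant factors of ∂_2 are all 1, so H_1 ≅ 0.
  H_2: rank ker ∂_2 − rank ∂_3 = (6 − 5) − 0 = 1, and there is no ∂_3, so H_2 ≅ Z.

H_0 = Z,  H_1 = 0,  H_2 = Z.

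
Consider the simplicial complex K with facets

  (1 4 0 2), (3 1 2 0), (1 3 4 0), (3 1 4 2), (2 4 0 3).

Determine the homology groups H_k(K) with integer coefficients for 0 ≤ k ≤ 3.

We work with the vertex ordering 0 < 1 < 2 < 3 < 4. The simplices of K, each written with vertices in increasing order, are:

  0-simplices (5): [0], [1], [2], [3], [4]
  1-simplices (10): [0,1], [0,2], [0,3], [0,4], [1,2], [1,3], [1,4], [2,3], [2,4], [3,4]
  2-simplices (10): [0,1,2], [0,1,3], [0,1,4], [0,2,3], [0,2,4], [0,3,4], [1,2,3], [1,2,4], [1,3,4], [2,3,4]
  3-simplices (5): [0,1,2,3], [0,1,2,4], [0,1,3,4], [0,2,3,4], [1,2,3,4]

Hence C_0 ≅ Z^5, C_1 ≅ Z^10, C_2 ≅ Z^10, C_3 ≅ Z^5.

Boundary ∂_1: C_1 → C_0 is given by ∂[p,q] = [q] − [p]. For instance
  ∂[2,3] = [3] − [2].
As a 5×10 matrix over Z this has rank 4, with invariant factors (1,1,1,1).

The boundary map ∂_2: C_2 → C_1 sends each 2-simplex [p,q,r] to [q,r] − [p,r] + [p,q]. For instance
  ∂[0,2,4] = [2,4] − [0,4] + [0,2],
  ∂[0,2,3] = [2,3] − [0,3] + [0,2].
As a 10×10 matrix over Z this has rank 6, with invariant factors (1,1,1,1,1,1).

The boundary map ∂_3: C_3 → C_2 sends each 3-simplex σ to the alternating sum Σ_i (−1)^i (σ with its i-th vertex removed). For instance
  ∂[0,1,3,4] = [1,3,4] − [0,3,4] + [0,1,4] − [0,1,3],
  ∂[0,1,2,3] = [1,2,3] − [0,2,3] + [0,1,3] − [0,1,2].
The resulting 10×5 matrix has rank 4, and its Smith normal form has invariant factors (1,1,1,1).

From H_k ≅ ker(∂_k) / im(∂_{k+1}) we obtain:

  H_0: rank C_0 − rank ∂_1 = 5 − 4 = 1, and the invariant factors of ∂_1 are all 1, so H_0 = Z.
  H_1: rank ker ∂_1 − rank ∂_2 = (10 − 4) − 6 = 0, and the invariant factors of ∂_2 are all 1, so H_1 = 0.
  H_2: rank ker ∂_2 − rank ∂_3 = (10 − 6) − 4 = 0, and the invariant factors of ∂_3 are all 1, so H_2 = 0.
  H_3: rank ker ∂_3 − rank ∂_4 = (5 − 4) − 0 = 1, and there is no ∂_4, so H_3 = Z.

H_0 = Z,  H_1 = 0,  H_2 = 0,  H_3 = Z.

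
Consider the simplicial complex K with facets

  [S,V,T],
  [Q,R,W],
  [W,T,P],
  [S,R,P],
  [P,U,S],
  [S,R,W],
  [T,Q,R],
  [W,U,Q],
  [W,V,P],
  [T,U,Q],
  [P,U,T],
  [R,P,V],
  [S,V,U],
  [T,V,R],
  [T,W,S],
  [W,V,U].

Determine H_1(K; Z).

Fix the vertex order P < Q < R < S < T < U < V < W and write every simplex with vertices in increasing order. Then dim K = 2 and the simplices of K are:

  0-simplices (8): P, Q, R, S, T, U, V, W
  1-simplices (24): PR, PS, PT, PU, PV, PW, QR, QT, QU, QW, RS, RT, RV, RW, ST, SU, SV, SW, TU, TV, TW, UV, UW, VW
  2-simplices (16): PRS, PRV, PSU, PTU, PTW, PVW, QRT, QRW, QTU, QUW, RSW, RTV, STV, STW, SUV, UVW

so the chain groups are C_0 ≅ Z^8, C_1 ≅ Z^24, C_2 ≅ Z^16.

The boundary map ∂_1: C_1 → C_0 sends each edge [p,q] (with p < q) to q − p.
The 8×24 boundary matrix has rank 7 and Smith normal form diag(1,1,1,1,1,1,1).

The boundary map ∂_2: C_2 → C_1 acts by ∂[p,q,r] = [q,r] − [p,r] + [p,q]. For instance
  ∂PTU = TU − PU + PT,
  ∂PVW = VW − PW + PV.
The resulting 24×16 matrix has rank 15, and its Smith normal form has invariant factors (1,1,1,1,1,1,1,1,1,1,1,1,1,1,1).

Computing H_k = (kernel of ∂_k) / (image of ∂_{k+1}):

  H_1: rank ker ∂_1 − rank ∂_2 = (24 − 7) − 15 = 2, and the invariant factors of ∂_2 are all 1, so H_1 ≅ Z^2.

H_1 ≅ Z^2.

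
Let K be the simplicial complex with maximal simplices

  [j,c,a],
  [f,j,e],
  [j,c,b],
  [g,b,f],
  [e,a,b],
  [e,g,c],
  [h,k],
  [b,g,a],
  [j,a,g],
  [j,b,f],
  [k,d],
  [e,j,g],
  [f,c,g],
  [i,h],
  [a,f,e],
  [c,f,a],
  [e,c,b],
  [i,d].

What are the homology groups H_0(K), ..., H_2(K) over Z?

Take the total order a < b < c < d < e < f < g < h < i < j < k on the vertex set. Then K (dimension 2) consists of the simplices:

  0-simplices (11): a, b, c, d, e, f, g, h, i, j, k
  1-simplices (25): ab, ac, ae, af, ag, aj, bc, be, bf, bg, bj, ce, cf, cg, cj, di, dk, ef, eg, ej, fg, fj, gj, hi, hk
  2-simplices (14): abe, abg, acf, acj, aef, agj, bce, bcj, bfg, bfj, ceg, cfg, efj, egj

so the chain groups are C_0 ≅ Z^11, C_1 ≅ Z^25, C_2 ≅ Z^14.

The boundary map ∂_1: C_1 → C_0 sends each edge [p,q] (with p < q) to q − p. For instance
  ∂af = f − a.
The 11×25 boundary matrix has rank 9 and Smith normal form diag(1,1,1,1,1,1,1,1,1).

∂_2: C_2 → C_1 maps a triangle to the signed sum of its edges. For instance
  ∂ceg = eg − cg + ce,
  ∂cfg = fg − cg + cf.
The 25×14 boundary matrix has rank 13 and Smith normal form diag(1,1,1,1,1,1,1,1,1,1,1,1,1).

Reading off H_k = ker ∂_k / im ∂_{k+1}:

  H_0: rank C_0 − rank ∂_1 = 11 − 9 = 2, and the invariant factors of ∂_1 are all 1, so H_0 ≅ Z^2.
  H_1: rank ker ∂_1 − rank ∂_2 = (25 − 9) − 13 = 3, and the invariant factors of ∂_2 are all 1, so H_1 ≅ Z^3.
  H_2: rank ker ∂_2 − rank ∂_3 = (14 − 13) − 0 = 1, and there is no ∂_3, so H_2 ≅ Z.

H_0 = Z^2,  H_1 = Z^3,  H_2 = Z.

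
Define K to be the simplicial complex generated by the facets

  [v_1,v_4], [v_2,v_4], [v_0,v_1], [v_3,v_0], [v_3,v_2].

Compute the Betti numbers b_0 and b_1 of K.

We work with the vertex ordering v_0 < v_1 < v_2 < v_3 < v_4. The simplices of K, each written with vertices in increasing order, are:

  0-simplices (5): [v_0], [v_1], [v_2], [v_3], [v_4]
  1-simplices (5): [v_0,v_1], [v_0,v_3], [v_1,v_4], [v_2,v_3], [v_2,v_4]

so the chain groups are C_0 ≅ Z^5, C_1 ≅ Z^5.

Boundary ∂_1: C_1 → C_0 is given by ∂[p,q] = [q] − [p]. For instance
  ∂[v_2,v_4] = [v_4] − [v_2].
The resulting 5×5 matrix has rank 4, and its Smith normal form has invariant factors (1,1,1,1).

From H_k ≅ ker(∂_k) / im(∂_{k+1}) we obtain:

  H_0: rank C_0 − rank ∂_1 = 5 − 4 = 1, and the invariant factors of ∂_1 are all 1, so H_0 ≅ Z.
  H_1: rank ker ∂_1 − rank ∂_2 = (5 − 4) − 0 = 1, and there is no ∂_2, so H_1 ≅ Z.

Hence the Betti numbers are b_0 = 1, b_1 = 1.

b_0 = 1, b_1 = 1.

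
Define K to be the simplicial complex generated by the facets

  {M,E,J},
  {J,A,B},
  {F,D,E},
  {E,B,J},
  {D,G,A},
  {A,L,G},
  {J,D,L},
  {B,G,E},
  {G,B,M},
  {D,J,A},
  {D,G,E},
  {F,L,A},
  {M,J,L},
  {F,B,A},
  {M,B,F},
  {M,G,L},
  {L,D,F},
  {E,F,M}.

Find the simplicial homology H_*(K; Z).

H_0 = Z,  H_1 = Z × Z/2,  H_2 = 0.

Take the total order A < B < D < E < F < G < J < L < M on the vertex set. Then K (dimension 2) consists of the simplices:

  0-simplices (9): A, B, D, E, F, G, J, L, M
  1-simplices (27): AB, AD, AF, AG, AJ, AL, BE, BF, BG, BJ, BM, DE, DF, DG, DJ, DL, EF, EG, EJ, EM, FL, FM, GL, GM, JL, JM, LM
  2-simplices (18): ABF, ABJ, ADG, ADJ, AFL, AGL, BEG, BEJ, BFM, BGM, DEF, DEG, DFL, DJL, EFM, EJM, GLM, JLM

giving chain groups C_0 ≅ Z^9, C_1 ≅ Z^27, C_2 ≅ Z^18.

Boundary ∂_1: C_1 → C_0 maps an edge to its endpoints' difference, ∂[p,q] = q − p.
This gives a 9×27 integer matrix of rank 8; reducing to Smith normal form yields diagonal entries (1,1,1,1,1,1,1,1).

The boundary map ∂_2: C_2 → C_1 acts by ∂[p,q,r] = [q,r] − [p,r] + [p,q]. For instance
  ∂DEG = EG − DG + DE,
  ∂ABJ = BJ − AJ + AB.
The resulting 27×18 matrix has rank 18, and its Smith normal form has invariant factors (1,1,1,1,1,1,1,1,1,1,1,1,1,1,1,1,1,2).

Reading off H_k = ker ∂_k / im ∂_{k+1}:

  H_0: rank C_0 − rank ∂_1 = 9 − 8 = 1, and the invariant factors of ∂_1 are all 1, so H_0 = Z.
  H_1: rank ker ∂_1 − rank ∂_2 = (27 − 8) − 18 = 1, and ∂_2 has invariant factor 2 > 1, so H_1 = Z × Z/2.
  H_2: rank ker ∂_2 − rank ∂_3 = (18 − 18) − 0 = 0, and there is no ∂_3, so H_2 = 0.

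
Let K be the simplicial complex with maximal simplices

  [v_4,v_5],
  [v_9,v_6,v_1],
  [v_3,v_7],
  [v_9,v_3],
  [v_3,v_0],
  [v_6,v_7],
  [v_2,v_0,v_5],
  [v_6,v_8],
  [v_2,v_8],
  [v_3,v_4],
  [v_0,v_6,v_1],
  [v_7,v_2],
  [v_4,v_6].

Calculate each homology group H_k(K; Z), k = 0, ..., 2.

Fix the vertex order v_0 < v_1 < v_2 < v_3 < v_4 < v_5 < v_6 < v_7 < v_8 < v_9 and write every simplex with vertices in increasing order. Then dim K = 2 and the simplices of K are:

  0-simplices (10): [v_0], [v_1], [v_2], [v_3], [v_4], [v_5], [v_6], [v_7], [v_8], [v_9]
  1-simplices (18): (18 of them)
  2-simplices (3): [v_0,v_1,v_6], [v_0,v_2,v_5], [v_1,v_6,v_9]

Hence C_0 ≅ Z^10, C_1 ≅ Z^18, C_2 ≅ Z^3.

The boundary map ∂_1: C_1 → C_0 is given by ∂[p,q] = [q] − [p]. For instance
  ∂[v_0,v_2] = [v_2] − [v_0].
This gives a 10×18 integer matrix of rank 9; reducing to Smith normal form yields diagonal entries (1,1,1,1,1,1,1,1,1).

The boundary map ∂_2: C_2 → C_1 maps a triangle to the signed sum of its edges. For instance
  ∂[v_1,v_6,v_9] = [v_6,v_9] − [v_1,v_9] + [v_1,v_6],
  ∂[v_0,v_2,v_5] = [v_2,v_5] − [v_0,v_5] + [v_0,v_2].
As a 18×3 matrix over Z this has rank 3, with invariant factors (1,1,1).

From H_k ≅ ker(∂_k) / im(∂_{k+1}) we obtain:

  H_0: rank C_0 − rank ∂_1 = 10 − 9 = 1, and the invariant factors of ∂_1 are all 1, so H_0 ≅ Z.
  H_1: rank ker ∂_1 − rank ∂_2 = (18 − 9) − 3 = 6, and the invariant factors of ∂_2 are all 1, so H_1 ≅ Z^6.
  H_2: rank ker ∂_2 − rank ∂_3 = (3 − 3) − 0 = 0, and there is no ∂_3, so H_2 ≅ 0.

H_0 ≅ Z,  H_1 ≅ Z^6,  H_2 = 0.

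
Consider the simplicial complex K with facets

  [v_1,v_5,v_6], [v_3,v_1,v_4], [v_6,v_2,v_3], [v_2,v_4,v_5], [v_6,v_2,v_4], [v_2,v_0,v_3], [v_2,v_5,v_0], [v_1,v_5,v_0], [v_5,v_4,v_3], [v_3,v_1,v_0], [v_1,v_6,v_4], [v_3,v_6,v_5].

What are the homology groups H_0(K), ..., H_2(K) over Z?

H_0 ≅ Z,  H_1 ≅ Z_2,  H_2 = 0.

We work with the vertex ordering v_0 < v_1 < v_2 < v_3 < v_4 < v_5 < v_6. The simplices of K, each written with vertices in increasing order, are:

  0-simplices (7): [v_0], [v_1], [v_2], [v_3], [v_4], [v_5], [v_6]
  1-simplices (18): (18 of them)
  2-simplices (12): (12 of them)

so the chain groups are C_0 ≅ Z^7, C_1 ≅ Z^18, C_2 ≅ Z^12.

The boundary map ∂_1: C_1 → C_0 is given by ∂[p,q] = [q] − [p]. For instance
  ∂[v_1,v_6] = [v_6] − [v_1].
The resulting 7×18 matrix has rank 6, and its Smith normal form has invariant factors (1,1,1,1,1,1).

Boundary ∂_2: C_2 → C_1 sends each 2-simplex [p,q,r] to [q,r] − [p,r] + [p,q]. For instance
  ∂[v_0,v_1,v_3] = [v_1,v_3] − [v_0,v_3] + [v_0,v_1],
  ∂[v_0,v_2,v_5] = [v_2,v_5] − [v_0,v_5] + [v_0,v_2].
The 18×12 boundary matrix has rank 12 and Smith normal form diag(1,1,1,1,1,1,1,1,1,1,1,2).

Reading off H_k = ker ∂_k / im ∂_{k+1}:

  H_0: rank C_0 − rank ∂_1 = 7 − 6 = 1, and the invariant factors of ∂_1 are all 1, so H_0 = Z.
  H_1: rank ker ∂_1 − rank ∂_2 = (18 − 6) − 12 = 0, and ∂_2 has invariant factor 2 > 1, so H_1 = Z_2.
  H_2: rank ker ∂_2 − rank ∂_3 = (12 − 12) − 0 = 0, and there is no ∂_3, so H_2 = 0.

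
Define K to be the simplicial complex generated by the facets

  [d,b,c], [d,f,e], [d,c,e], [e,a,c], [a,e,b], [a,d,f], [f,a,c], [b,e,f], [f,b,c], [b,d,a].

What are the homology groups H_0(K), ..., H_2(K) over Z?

K has 6 vertices, 15 edges, 10 triangles.
rank ∂_0 = 0, rank ∂_1 = 5 ⇒ b_0 = 6 − 0 − 5 = 1; all invariant factors of ∂_1 are 1 so no torsion. So H_0 = Z.
rank ∂_1 = 5, rank ∂_2 = 10 ⇒ b_1 = 15 − 5 − 10 = 0; ∂_2 has invariant factor(s) [2] giving torsion. So H_1 = Z/2.
rank ∂_2 = 10, rank ∂_3 = 0 ⇒ b_2 = 10 − 10 − 0 = 0. So H_2 = 0.

H_0 ≅ Z,  H_1 ≅ Z/2,  H_2 = 0.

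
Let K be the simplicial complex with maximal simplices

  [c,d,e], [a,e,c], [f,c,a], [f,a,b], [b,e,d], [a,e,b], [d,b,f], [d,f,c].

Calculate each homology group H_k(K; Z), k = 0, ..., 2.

H_0 = Z,  H_1 = 0,  H_2 = Z.

We work with the vertex ordering a < b < c < d < e < f. The simplices of K, each written with vertices in increasing order, are:

  0-simplices (6): a, b, c, d, e, f
  1-simplices (12): ab, ac, ae, af, bd, be, bf, cd, ce, cf, de, df
  2-simplices (8): abe, abf, ace, acf, bde, bdf, cde, cdf

giving chain groups C_0 ≅ Z^6, C_1 ≅ Z^12, C_2 ≅ Z^8.

∂_1: C_1 → C_0 is given by ∂[p,q] = [q] − [p].
The 6×12 boundary matrix has rank 5 and Smith normal form diag(1,1,1,1,1).

Boundary ∂_2: C_2 → C_1 maps a triangle to the signed sum of its edges. For instance
  ∂ace = ce − ae + ac,
  ∂cdf = df − cf + cd.
As a 12×8 matrix over Z this has rank 7, with invariant factors (1,1,1,1,1,1,1).

Now H_k = ker ∂_k / im ∂_{k+1}, so:

  H_0: rank C_0 − rank ∂_1 = 6 − 5 = 1, and the invariant factors of ∂_1 are all 1, so H_0 ≅ Z.
  H_1: rank ker ∂_1 − rank ∂_2 = (12 − 5) − 7 = 0, and the invariant factors of ∂_2 are all 1, so H_1 ≅ 0.
  H_2: rank ker ∂_2 − rank ∂_3 = (8 − 7) − 0 = 1, and there is no ∂_3, so H_2 ≅ Z.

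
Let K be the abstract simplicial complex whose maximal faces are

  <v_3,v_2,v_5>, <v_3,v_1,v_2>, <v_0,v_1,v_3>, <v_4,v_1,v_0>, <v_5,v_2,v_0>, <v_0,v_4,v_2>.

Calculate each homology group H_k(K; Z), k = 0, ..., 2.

H_0 = Z,  H_1 = Z,  H_2 = 0.

We work with the vertex ordering v_0 < v_1 < v_2 < v_3 < v_4 < v_5. The simplices of K, each written with vertices in increasing order, are:

  0-simplices (6): [v_0], [v_1], [v_2], [v_3], [v_4], [v_5]
  1-simplices (12): [v_0,v_1], [v_0,v_2], [v_0,v_3], [v_0,v_4], [v_0,v_5], [v_1,v_2], [v_1,v_3], [v_1,v_4], [v_2,v_3], [v_2,v_4], [v_2,v_5], [v_3,v_5]
  2-simplices (6): [v_0,v_1,v_3], [v_0,v_1,v_4], [v_0,v_2,v_4], [v_0,v_2,v_5], [v_1,v_2,v_3], [v_2,v_3,v_5]

giving chain groups C_0 ≅ Z^6, C_1 ≅ Z^12, C_2 ≅ Z^6.

∂_1: C_1 → C_0 is given by ∂[p,q] = [q] − [p]. For instance
  ∂[v_1,v_4] = [v_4] − [v_1].
As a 6×12 matrix over Z this has rank 5, with invariant factors (1,1,1,1,1).

The boundary map ∂_2: C_2 → C_1 sends each 2-simplex [p,q,r] to [q,r] − [p,r] + [p,q]. For instance
  ∂[v_0,v_2,v_4] = [v_2,v_4] − [v_0,v_4] + [v_0,v_2],
  ∂[v_2,v_3,v_5] = [v_3,v_5] − [v_2,v_5] + [v_2,v_3].
As a 12×6 matrix over Z this has rank 6, with invariant factors (1,1,1,1,1,1).

Now H_k = ker ∂_k / im ∂_{k+1}, so:

  H_0: rank C_0 − rank ∂_1 = 6 − 5 = 1, and the invariant factors of ∂_1 are all 1, so H_0 ≅ Z.
  H_1: rank ker ∂_1 − rank ∂_2 = (12 − 5) − 6 = 1, and the invariant factors of ∂_2 are all 1, so H_1 ≅ Z.
  H_2: rank ker ∂_2 − rank ∂_3 = (6 − 6) − 0 = 0, and there is no ∂_3, so H_2 ≅ 0.

(K is a triangulation of the cylinder S^1 x I.)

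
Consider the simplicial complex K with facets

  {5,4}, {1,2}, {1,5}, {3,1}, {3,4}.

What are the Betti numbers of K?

b_0 = 1, b_1 = 1.

Order the vertices as 1 < 2 < 3 < 4 < 5. Listing each simplex with vertices in this order, K has dimension 1 with simplices:

  0-simplices (5): [1], [2], [3], [4], [5]
  1-simplices (5): [1,2], [1,3], [1,5], [3,4], [4,5]

Hence C_0 ≅ Z^5, C_1 ≅ Z^5.

The boundary map ∂_1: C_1 → C_0 sends each edge [p,q] (with p < q) to q − p. For instance
  ∂[1,2] = [2] − [1].
This gives a 5×5 integer matrix of rank 4; reducing to Smith normal form yields diagonal entries (1,1,1,1).

Computing H_k = (kernel of ∂_k) / (image of ∂_{k+1}):

  H_0: rank C_0 − rank ∂_1 = 5 − 4 = 1, and the invariant factors of ∂_1 are all 1, so H_0 = Z.
  H_1: rank ker ∂_1 − rank ∂_2 = (5 − 4) − 0 = 1, and there is no ∂_2, so H_1 = Z.

As a check, the Euler characteristic is 5 − 5 = 0, which agrees with 1 − 1 = 0.

Hence the Betti numbers are b_0 = 1, b_1 = 1.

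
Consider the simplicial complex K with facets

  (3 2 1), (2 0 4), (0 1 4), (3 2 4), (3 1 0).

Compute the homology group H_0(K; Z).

Take the total order 0 < 1 < 2 < 3 < 4 on the vertex set. Then K (dimension 2) consists of the simplices:

  0-simplices (5): [0], [1], [2], [3], [4]
  1-simplices (10): [0,1], [0,2], [0,3], [0,4], [1,2], [1,3], [1,4], [2,3], [2,4], [3,4]
  2-simplices (5): [0,1,3], [0,1,4], [0,2,4], [1,2,3], [2,3,4]

so the chain groups are C_0 ≅ Z^5, C_1 ≅ Z^10, C_2 ≅ Z^5.

∂_1: C_1 → C_0 is given by ∂[p,q] = [q] − [p]. For instance
  ∂[0,3] = [3] − [0].
The resulting 5×10 matrix has rank 4, and its Smith normal form has invariant factors (1,1,1,1).

The boundary map ∂_2: C_2 → C_1 sends each 2-simplex [p,q,r] to [q,r] − [p,r] + [p,q]. For instance
  ∂[0,2,4] = [2,4] − [0,4] + [0,2],
  ∂[0,1,3] = [1,3] − [0,3] + [0,1].
The 10×5 boundary matrix has rank 5 and Smith normal form diag(1,1,1,1,1).

Reading off H_k = ker ∂_k / im ∂_{k+1}:

  H_0: rank C_0 − rank ∂_1 = 5 − 4 = 1, and the invariant factors of ∂_1 are all 1, so H_0 ≅ Z.

H_0 ≅ Z.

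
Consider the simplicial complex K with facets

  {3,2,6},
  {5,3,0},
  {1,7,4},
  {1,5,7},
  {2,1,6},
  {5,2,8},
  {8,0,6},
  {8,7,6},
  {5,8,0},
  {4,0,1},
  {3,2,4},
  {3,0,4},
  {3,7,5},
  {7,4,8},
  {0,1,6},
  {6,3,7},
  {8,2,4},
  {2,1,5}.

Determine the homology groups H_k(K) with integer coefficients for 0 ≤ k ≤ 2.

H_0 ≅ Z,  H_1 ≅ Z^2,  H_2 ≅ Z.

Order the vertices as 0 < 1 < 2 < 3 < 4 < 5 < 6 < 7 < 8. Listing each simplex with vertices in this order, K has dimension 2 with simplices:

  0-simplices (9): [0], [1], [2], [3], [4], [5], [6], [7], [8]
  1-simplices (27): (27 of them)
  2-simplices (18): [0,1,4], [0,1,6], [0,3,4], [0,3,5], [0,5,8], [0,6,8], [1,2,5], [1,2,6], [1,4,7], [1,5,7], [2,3,4], [2,3,6], [2,4,8], [2,5,8], [3,5,7], [3,6,7], [4,7,8], [6,7,8]

giving chain groups C_0 ≅ Z^9, C_1 ≅ Z^27, C_2 ≅ Z^18.

∂_1: C_1 → C_0 sends each edge [p,q] (with p < q) to q − p. For instance
  ∂[3,4] = [4] − [3].
The 9×27 boundary matrix has rank 8 and Smith normal form diag(1,1,1,1,1,1,1,1).

Boundary ∂_2: C_2 → C_1 acts by ∂[p,q,r] = [q,r] − [p,r] + [p,q]. For instance
  ∂[3,6,7] = [6,7] − [3,7] + [3,6],
  ∂[0,3,5] = [3,5] − [0,5] + [0,3].
This gives a 27×18 integer matrix of rank 17; reducing to Smith normal form yields diagonal entries (1,1,1,1,1,1,1,1,1,1,1,1,1,1,1,1,1).

Computing H_k = (kernel of ∂_k) / (image of ∂_{k+1}):

  H_0: rank C_0 − rank ∂_1 = 9 − 8 = 1, and the invariant factors of ∂_1 are all 1, so H_0 = Z.
  H_1: rank ker ∂_1 − rank ∂_2 = (27 − 8) − 17 = 2, and the invariant factors of ∂_2 are all 1, so H_1 = Z^2.
  H_2: rank ker ∂_2 − rank ∂_3 = (18 − 17) − 0 = 1, and there is no ∂_3, so H_2 = Z.

As a check, the Euler characteristic is 9 − 27 + 18 = 0, which agrees with 1 − 2 + 1 = 0.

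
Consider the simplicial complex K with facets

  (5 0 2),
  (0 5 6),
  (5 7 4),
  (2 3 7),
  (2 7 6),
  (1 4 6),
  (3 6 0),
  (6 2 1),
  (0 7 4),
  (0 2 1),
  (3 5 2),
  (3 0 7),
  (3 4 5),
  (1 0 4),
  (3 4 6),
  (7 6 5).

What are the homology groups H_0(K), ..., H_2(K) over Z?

H_0 = Z,  H_1 = Z^2,  H_2 = Z.

We work with the vertex ordering 0 < 1 < 2 < 3 < 4 < 5 < 6 < 7. The simplices of K, each written with vertices in increasing order, are:

  0-simplices (8): [0], [1], [2], [3], [4], [5], [6], [7]
  1-simplices (24): (24 of them)
  2-simplices (16): [0,1,2], [0,1,4], [0,2,5], [0,3,6], [0,3,7], [0,4,7], [0,5,6], [1,2,6], [1,4,6], [2,3,5], [2,3,7], [2,6,7], [3,4,5], [3,4,6], [4,5,7], [5,6,7]

so the chain groups are C_0 ≅ Z^8, C_1 ≅ Z^24, C_2 ≅ Z^16.

Boundary ∂_1: C_1 → C_0 sends each edge [p,q] (with p < q) to q − p.
The 8×24 boundary matrix has rank 7 and Smith normal form diag(1,1,1,1,1,1,1).

∂_2: C_2 → C_1 acts by ∂[p,q,r] = [q,r] − [p,r] + [p,q]. For instance
  ∂[0,1,4] = [1,4] − [0,4] + [0,1],
  ∂[0,3,6] = [3,6] − [0,6] + [0,3].
The resulting 24×16 matrix has rank 15, and its Smith normal form has invariant factors (1,1,1,1,1,1,1,1,1,1,1,1,1,1,1).

Now H_k = ker ∂_k / im ∂_{k+1}, so:

  H_0: rank C_0 − rank ∂_1 = 8 − 7 = 1, and the invariant factors of ∂_1 are all 1, so H_0 = Z.
  H_1: rank ker ∂_1 − rank ∂_2 = (24 − 7) − 15 = 2, and the invariant factors of ∂_2 are all 1, so H_1 = Z^2.
  H_2: rank ker ∂_2 − rank ∂_3 = (16 − 15) − 0 = 1, and there is no ∂_3, so H_2 = Z.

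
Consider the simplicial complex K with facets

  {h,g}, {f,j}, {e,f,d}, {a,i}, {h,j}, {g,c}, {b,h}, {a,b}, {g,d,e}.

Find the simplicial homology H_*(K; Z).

H_0 ≅ Z,  H_1 ≅ Z,  H_2 = 0.

We work with the vertex ordering a < b < c < d < e < f < g < h < i < j. The simplices of K, each written with vertices in increasing order, are:

  0-simplices (10): a, b, c, d, e, f, g, h, i, j
  1-simplices (12): ab, ai, bh, cg, de, df, dg, ef, eg, fj, gh, hj
  2-simplices (2): def, deg

Hence C_0 ≅ Z^10, C_1 ≅ Z^12, C_2 ≅ Z^2.

The boundary map ∂_1: C_1 → C_0 sends each edge [p,q] (with p < q) to q − p. For instance
  ∂ef = f − e.
As a 10×12 matrix over Z this has rank 9, with invariant factors (1,1,1,1,1,1,1,1,1).

Boundary ∂_2: C_2 → C_1 maps a triangle to the signed sum of its edges. For instance
  ∂deg = eg − dg + de,
  ∂def = ef − df + de.
The 12×2 boundary matrix has rank 2 and Smith normal form diag(1,1).

Computing H_k = (kernel of ∂_k) / (image of ∂_{k+1}):

  H_0: rank C_0 − rank ∂_1 = 10 − 9 = 1, and the invariant factors of ∂_1 are all 1, so H_0 ≅ Z.
  H_1: rank ker ∂_1 − rank ∂_2 = (12 − 9) − 2 = 1, and the invariant factors of ∂_2 are all 1, so H_1 ≅ Z.
  H_2: rank ker ∂_2 − rank ∂_3 = (2 − 2) − 0 = 0, and there is no ∂_3, so H_2 ≅ 0.

As a check, the Euler characteristic is 10 − 12 + 2 = 0, which agrees with 1 − 1 + 0 = 0.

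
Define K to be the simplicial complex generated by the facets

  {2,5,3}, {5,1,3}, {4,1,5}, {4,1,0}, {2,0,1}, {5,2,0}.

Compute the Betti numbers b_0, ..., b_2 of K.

b_0 = 1, b_1 = 1, b_2 = 0.

Take the total order 0 < 1 < 2 < 3 < 4 < 5 on the vertex set. Then K (dimension 2) consists of the simplices:

  0-simplices (6): [0], [1], [2], [3], [4], [5]
  1-simplices (12): [0,1], [0,2], [0,4], [0,5], [1,2], [1,3], [1,4], [1,5], [2,3], [2,5], [3,5], [4,5]
  2-simplices (6): [0,1,2], [0,1,4], [0,2,5], [1,3,5], [1,4,5], [2,3,5]

giving chain groups C_0 ≅ Z^6, C_1 ≅ Z^12, C_2 ≅ Z^6.

The boundary map ∂_1: C_1 → C_0 is given by ∂[p,q] = [q] − [p]. For instance
  ∂[3,5] = [5] − [3].
As a 6×12 matrix over Z this has rank 5, with invariant factors (1,1,1,1,1).

∂_2: C_2 → C_1 acts by ∂[p,q,r] = [q,r] − [p,r] + [p,q]. For instance
  ∂[2,3,5] = [3,5] − [2,5] + [2,3],
  ∂[0,1,4] = [1,4] − [0,4] + [0,1].
The 12×6 boundary matrix has rank 6 and Smith normal form diag(1,1,1,1,1,1).

Reading off H_k = ker ∂_k / im ∂_{k+1}:

  H_0: rank C_0 − rank ∂_1 = 6 − 5 = 1, and the invariant factors of ∂_1 are all 1, so H_0 ≅ Z.
  H_1: rank ker ∂_1 − rank ∂_2 = (12 − 5) − 6 = 1, and the invariant factors of ∂_2 are all 1, so H_1 ≅ Z.
  H_2: rank ker ∂_2 − rank ∂_3 = (6 − 6) − 0 = 0, and there is no ∂_3, so H_2 ≅ 0.

Hence the Betti numbers are b_0 = 1, b_1 = 1, b_2 = 0.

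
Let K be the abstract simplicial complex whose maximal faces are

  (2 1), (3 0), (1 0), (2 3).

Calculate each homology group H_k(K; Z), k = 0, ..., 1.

Take the total order 0 < 1 < 2 < 3 on the vertex set. Then K (dimension 1) consists of the simplices:

  0-simplices (4): [0], [1], [2], [3]
  1-simplices (4): [0,1], [0,3], [1,2], [2,3]

giving chain groups C_0 ≅ Z^4, C_1 ≅ Z^4.

∂_1: C_1 → C_0 sends each edge [p,q] (with p < q) to q − p.
As a 4×4 matrix over Z this has rank 3, with invariant factors (1,1,1).

Reading off H_k = ker ∂_k / im ∂_{k+1}:

  H_0: rank C_0 − rank ∂_1 = 4 − 3 = 1, and the invariant factors of ∂_1 are all 1, so H_0 = Z.
  H_1: rank ker ∂_1 − rank ∂_2 = (4 − 3) − 0 = 1, and there is no ∂_2, so H_1 = Z.

H_0 ≅ Z,  H_1 ≅ Z.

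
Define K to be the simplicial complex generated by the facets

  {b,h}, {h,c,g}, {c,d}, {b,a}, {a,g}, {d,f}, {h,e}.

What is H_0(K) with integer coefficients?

Order the vertices as a < b < c < d < e < f < g < h. Listing each simplex with vertices in this order, K has dimension 2 with simplices:

  0-simplices (8): a, b, c, d, e, f, g, h
  1-simplices (9): ab, ag, bh, cd, cg, ch, df, eh, gh
  2-simplices (1): cgh

giving chain groups C_0 ≅ Z^8, C_1 ≅ Z^9, C_2 ≅ Z^1.

Boundary ∂_1: C_1 → C_0 maps an edge to its endpoints' difference, ∂[p,q] = q − p. For instance
  ∂df = f − d.
The 8×9 boundary matrix has rank 7 and Smith normal form diag(1,1,1,1,1,1,1).

∂_2: C_2 → C_1 maps a triangle to the signed sum of its edges. For instance
  ∂cgh = gh − ch + cg.
As a 9×1 matrix over Z this has rank 1, with invariant factors (1).

Computing H_k = (kernel of ∂_k) / (image of ∂_{k+1}):

  H_0: rank C_0 − rank ∂_1 = 8 − 7 = 1, and the invariant factors of ∂_1 are all 1, so H_0 = Z.

H_0 ≅ Z.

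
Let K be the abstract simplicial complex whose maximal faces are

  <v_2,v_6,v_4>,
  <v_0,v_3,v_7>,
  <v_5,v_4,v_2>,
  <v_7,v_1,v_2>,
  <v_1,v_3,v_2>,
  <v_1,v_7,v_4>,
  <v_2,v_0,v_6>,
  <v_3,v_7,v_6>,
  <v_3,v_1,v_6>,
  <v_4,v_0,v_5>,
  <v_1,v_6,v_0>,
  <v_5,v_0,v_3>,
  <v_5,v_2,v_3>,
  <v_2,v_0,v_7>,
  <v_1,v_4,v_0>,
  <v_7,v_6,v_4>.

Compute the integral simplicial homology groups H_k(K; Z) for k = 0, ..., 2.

H_0 = Z,  H_1 = Z^2,  H_2 = Z.

K has 8 vertices, 24 edges, 16 triangles.
rank ∂_0 = 0, rank ∂_1 = 7 ⇒ b_0 = 8 − 0 − 7 = 1; all invariant factors of ∂_1 are 1 so no torsion. So H_0 ≅ Z.
rank ∂_1 = 7, rank ∂_2 = 15 ⇒ b_1 = 24 − 7 − 15 = 2; all invariant factors of ∂_2 are 1 so no torsion. So H_1 ≅ Z^2.
rank ∂_2 = 15, rank ∂_3 = 0 ⇒ b_2 = 16 − 15 − 0 = 1. So H_2 ≅ Z.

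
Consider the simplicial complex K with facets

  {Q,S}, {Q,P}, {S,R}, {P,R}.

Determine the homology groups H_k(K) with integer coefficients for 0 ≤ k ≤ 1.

H_0 = Z,  H_1 = Z.

Take the total order P < Q < R < S on the vertex set. Then K (dimension 1) consists of the simplices:

  0-simplices (4): P, Q, R, S
  1-simplices (4): PQ, PR, QS, RS

giving chain groups C_0 ≅ Z^4, C_1 ≅ Z^4.

The boundary map ∂_1: C_1 → C_0 maps an edge to its endpoints' difference, ∂[p,q] = q − p. For instance
  ∂QS = S − Q.
The resulting 4×4 matrix has rank 3, and its Smith normal form has invariant factors (1,1,1).

Reading off H_k = ker ∂_k / im ∂_{k+1}:

  H_0: rank C_0 − rank ∂_1 = 4 − 3 = 1, and the invariant factors of ∂_1 are all 1, so H_0 ≅ Z.
  H_1: rank ker ∂_1 − rank ∂_2 = (4 − 3) − 0 = 1, and there is no ∂_2, so H_1 ≅ Z.

As a check, the Euler characteristic is 4 − 4 = 0, which agrees with 1 − 1 = 0.
(K is a triangulation of the circle S^1.)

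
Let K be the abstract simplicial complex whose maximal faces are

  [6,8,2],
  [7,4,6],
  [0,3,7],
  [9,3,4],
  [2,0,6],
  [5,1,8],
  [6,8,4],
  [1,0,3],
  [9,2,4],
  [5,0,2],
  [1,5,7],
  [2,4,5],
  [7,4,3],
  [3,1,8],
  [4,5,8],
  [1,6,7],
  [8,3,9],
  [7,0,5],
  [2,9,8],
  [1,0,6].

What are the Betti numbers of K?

b_0 = 1, b_1 = 1, b_2 = 0.

Fix the vertex order 0 < 1 < 2 < 3 < 4 < 5 < 6 < 7 < 8 < 9 and write every simplex with vertices in increasing order. Then dim K = 2 and the simplices of K are:

  0-simplices (10): [0], [1], [2], [3], [4], [5], [6], [7], [8], [9]
  1-simplices (30): (30 of them)
  2-simplices (20): (20 of them)

giving chain groups C_0 ≅ Z^10, C_1 ≅ Z^30, C_2 ≅ Z^20.

The boundary map ∂_1: C_1 → C_0 sends each edge [p,q] (with p < q) to q − p.
This gives a 10×30 integer matrix of rank 9; reducing to Smith normal form yields diagonal entries (1,1,1,1,1,1,1,1,1).

The boundary map ∂_2: C_2 → C_1 sends each 2-simplex [p,q,r] to [q,r] − [p,r] + [p,q]. For instance
  ∂[4,5,8] = [5,8] − [4,8] + [4,5],
  ∂[0,5,7] = [5,7] − [0,7] + [0,5].
As a 30×20 matrix over Z this has rank 20, with invariant factors (1,1,1,1,1,1,1,1,1,1,1,1,1,1,1,1,1,1,1,2).

Now H_k = ker ∂_k / im ∂_{k+1}, so:

  H_0: rank C_0 − rank ∂_1 = 10 − 9 = 1, and the invariant factors of ∂_1 are all 1, so H_0 = Z.
  H_1: rank ker ∂_1 − rank ∂_2 = (30 − 9) − 20 = 1, and ∂_2 has invariant factor 2 > 1, so H_1 = Z ⊕ Z/2.
  H_2: rank ker ∂_2 − rank ∂_3 = (20 − 20) − 0 = 0, and there is no ∂_3, so H_2 = 0.

As a check, the Euler characteristic is 10 − 30 + 20 = 0, which agrees with 1 − 1 + 0 = 0.

Hence the Betti numbers are b_0 = 1, b_1 = 1, b_2 = 0.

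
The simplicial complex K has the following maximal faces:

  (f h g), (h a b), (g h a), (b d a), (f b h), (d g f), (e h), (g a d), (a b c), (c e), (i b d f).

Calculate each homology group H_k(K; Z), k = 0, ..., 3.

H_0 ≅ Z,  H_1 ≅ Z,  H_2 ≅ Z,  H_3 = 0.

We work with the vertex ordering a < b < c < d < e < f < g < h < i. The simplices of K, each written with vertices in increasing order, are:

  0-simplices (9): a, b, c, d, e, f, g, h, i
  1-simplices (19): ab, ac, ad, ag, ah, bc, bd, bf, bh, bi, ce, df, dg, di, eh, fg, fh, fi, gh
  2-simplices (12): abc, abd, abh, adg, agh, bdf, bdi, bfh, bfi, dfg, dfi, fgh
  3-simplices (1): bdfi

so the chain groups are C_0 ≅ Z^9, C_1 ≅ Z^19, C_2 ≅ Z^12, C_3 ≅ Z^1.

∂_1: C_1 → C_0 is given by ∂[p,q] = [q] − [p].
This gives a 9×19 integer matrix of rank 8; reducing to Smith normal form yields diagonal entries (1,1,1,1,1,1,1,1).

The boundary map ∂_2: C_2 → C_1 sends each 2-simplex [p,q,r] to [q,r] − [p,r] + [p,q]. For instance
  ∂bdf = df − bf + bd,
  ∂agh = gh − ah + ag.
The 19×12 boundary matrix has rank 10 and Smith normal form diag(1,1,1,1,1,1,1,1,1,1).

The boundary map ∂_3: C_3 → C_2 sends each 3-simplex σ to the alternating sum Σ_i (−1)^i (σ with its i-th vertex removed). For instance
  ∂bdfi = dfi − bfi + bdi − bdf.
The resulting 12×1 matrix has rank 1, and its Smith normal form has invariant factors (1).

Now H_k = ker ∂_k / im ∂_{k+1}, so:

  H_0: rank C_0 − rank ∂_1 = 9 − 8 = 1, and the invariant factors of ∂_1 are all 1, so H_0 = Z.
  H_1: rank ker ∂_1 − rank ∂_2 = (19 − 8) − 10 = 1, and the invariant factors of ∂_2 are all 1, so H_1 = Z.
  H_2: rank ker ∂_2 − rank ∂_3 = (12 − 10) − 1 = 1, and the invariant factors of ∂_3 are all 1, so H_2 = Z.
  H_3: rank ker ∂_3 − rank ∂_4 = (1 − 1) − 0 = 0, and there is no ∂_4, so H_3 = 0.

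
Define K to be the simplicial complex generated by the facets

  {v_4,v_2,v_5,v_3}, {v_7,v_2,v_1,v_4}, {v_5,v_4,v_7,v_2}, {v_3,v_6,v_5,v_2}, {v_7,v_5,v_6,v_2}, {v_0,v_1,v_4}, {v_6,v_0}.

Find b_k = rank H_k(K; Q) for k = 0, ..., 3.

We work with the vertex ordering v_0 < v_1 < v_2 < v_3 < v_4 < v_5 < v_6 < v_7. The simplices of K, each written with vertices in increasing order, are:

  0-simplices (8): [v_0], [v_1], [v_2], [v_3], [v_4], [v_5], [v_6], [v_7]
  1-simplices (19): (19 of them)
  2-simplices (16): (16 of them)
  3-simplices (5): [v_1,v_2,v_4,v_7], [v_2,v_3,v_4,v_5], [v_2,v_3,v_5,v_6], [v_2,v_4,v_5,v_7], [v_2,v_5,v_6,v_7]

so the chain groups are C_0 ≅ Z^8, C_1 ≅ Z^19, C_2 ≅ Z^16, C_3 ≅ Z^5.

The boundary map ∂_1: C_1 → C_0 maps an edge to its endpoints' difference, ∂[p,q] = q − p. For instance
  ∂[v_2,v_7] = [v_7] − [v_2].
As a 8×19 matrix over Z this has rank 7, with invariant factors (1,1,1,1,1,1,1).

∂_2: C_2 → C_1 maps a triangle to the signed sum of its edges. For instance
  ∂[v_2,v_3,v_4] = [v_3,v_4] − [v_2,v_4] + [v_2,v_3],
  ∂[v_0,v_1,v_4] = [v_1,v_4] − [v_0,v_4] + [v_0,v_1].
The 19×16 boundary matrix has rank 11 and Smith normal form diag(1,1,1,1,1,1,1,1,1,1,1).

Boundary ∂_3: C_3 → C_2 sends each 3-simplex σ to the alternating sum Σ_i (−1)^i (σ with its i-th vertex removed). For instance
  ∂[v_2,v_5,v_6,v_7] = [v_5,v_6,v_7] − [v_2,v_6,v_7] + [v_2,v_5,v_7] − [v_2,v_5,v_6],
  ∂[v_2,v_3,v_4,v_5] = [v_3,v_4,v_5] − [v_2,v_4,v_5] + [v_2,v_3,v_5] − [v_2,v_3,v_4].
As a 16×5 matrix over Z this has rank 5, with invariant factors (1,1,1,1,1).

From H_k ≅ ker(∂_k) / im(∂_{k+1}) we obtain:

  H_0: rank C_0 − rank ∂_1 = 8 − 7 = 1, and the invariant factors of ∂_1 are all 1, so H_0 ≅ Z.
  H_1: rank ker ∂_1 − rank ∂_2 = (19 − 7) − 11 = 1, and the invariant factors of ∂_2 are all 1, so H_1 ≅ Z.
  H_2: rank ker ∂_2 − rank ∂_3 = (16 − 11) − 5 = 0, and the invariant factors of ∂_3 are all 1, so H_2 ≅ 0.
  H_3: rank ker ∂_3 − rank ∂_4 = (5 − 5) − 0 = 0, and there is no ∂_4, so H_3 ≅ 0.

Hence the Betti numbers are b_0 = 1, b_1 = 1, b_2 = 0, b_3 = 0.

b_0 = 1, b_1 = 1, b_2 = 0, b_3 = 0.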